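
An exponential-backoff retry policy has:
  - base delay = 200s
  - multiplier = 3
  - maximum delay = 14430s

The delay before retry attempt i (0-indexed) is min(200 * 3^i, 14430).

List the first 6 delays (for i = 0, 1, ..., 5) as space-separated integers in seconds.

Computing each delay:
  i=0: min(200*3^0, 14430) = 200
  i=1: min(200*3^1, 14430) = 600
  i=2: min(200*3^2, 14430) = 1800
  i=3: min(200*3^3, 14430) = 5400
  i=4: min(200*3^4, 14430) = 14430
  i=5: min(200*3^5, 14430) = 14430

Answer: 200 600 1800 5400 14430 14430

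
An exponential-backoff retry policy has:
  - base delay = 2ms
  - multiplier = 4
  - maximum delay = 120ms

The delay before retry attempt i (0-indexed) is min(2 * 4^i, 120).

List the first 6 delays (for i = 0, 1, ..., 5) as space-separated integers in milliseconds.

Computing each delay:
  i=0: min(2*4^0, 120) = 2
  i=1: min(2*4^1, 120) = 8
  i=2: min(2*4^2, 120) = 32
  i=3: min(2*4^3, 120) = 120
  i=4: min(2*4^4, 120) = 120
  i=5: min(2*4^5, 120) = 120

Answer: 2 8 32 120 120 120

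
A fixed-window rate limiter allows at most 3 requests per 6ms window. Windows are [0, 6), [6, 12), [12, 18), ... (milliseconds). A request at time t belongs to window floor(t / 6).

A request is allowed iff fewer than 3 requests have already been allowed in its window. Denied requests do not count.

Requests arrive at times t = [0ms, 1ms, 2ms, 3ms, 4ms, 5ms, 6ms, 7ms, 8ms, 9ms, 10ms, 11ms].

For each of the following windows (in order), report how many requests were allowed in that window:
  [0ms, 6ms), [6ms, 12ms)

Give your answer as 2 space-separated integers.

Answer: 3 3

Derivation:
Processing requests:
  req#1 t=0ms (window 0): ALLOW
  req#2 t=1ms (window 0): ALLOW
  req#3 t=2ms (window 0): ALLOW
  req#4 t=3ms (window 0): DENY
  req#5 t=4ms (window 0): DENY
  req#6 t=5ms (window 0): DENY
  req#7 t=6ms (window 1): ALLOW
  req#8 t=7ms (window 1): ALLOW
  req#9 t=8ms (window 1): ALLOW
  req#10 t=9ms (window 1): DENY
  req#11 t=10ms (window 1): DENY
  req#12 t=11ms (window 1): DENY

Allowed counts by window: 3 3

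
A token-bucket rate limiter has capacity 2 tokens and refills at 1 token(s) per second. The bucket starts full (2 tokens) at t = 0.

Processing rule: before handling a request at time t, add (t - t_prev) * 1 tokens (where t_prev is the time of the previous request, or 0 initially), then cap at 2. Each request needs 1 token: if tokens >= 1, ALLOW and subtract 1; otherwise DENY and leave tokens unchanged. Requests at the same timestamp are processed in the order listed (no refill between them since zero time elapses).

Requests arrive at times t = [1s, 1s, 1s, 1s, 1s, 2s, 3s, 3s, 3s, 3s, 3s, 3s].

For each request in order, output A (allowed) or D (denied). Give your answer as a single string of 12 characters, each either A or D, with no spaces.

Simulating step by step:
  req#1 t=1s: ALLOW
  req#2 t=1s: ALLOW
  req#3 t=1s: DENY
  req#4 t=1s: DENY
  req#5 t=1s: DENY
  req#6 t=2s: ALLOW
  req#7 t=3s: ALLOW
  req#8 t=3s: DENY
  req#9 t=3s: DENY
  req#10 t=3s: DENY
  req#11 t=3s: DENY
  req#12 t=3s: DENY

Answer: AADDDAADDDDD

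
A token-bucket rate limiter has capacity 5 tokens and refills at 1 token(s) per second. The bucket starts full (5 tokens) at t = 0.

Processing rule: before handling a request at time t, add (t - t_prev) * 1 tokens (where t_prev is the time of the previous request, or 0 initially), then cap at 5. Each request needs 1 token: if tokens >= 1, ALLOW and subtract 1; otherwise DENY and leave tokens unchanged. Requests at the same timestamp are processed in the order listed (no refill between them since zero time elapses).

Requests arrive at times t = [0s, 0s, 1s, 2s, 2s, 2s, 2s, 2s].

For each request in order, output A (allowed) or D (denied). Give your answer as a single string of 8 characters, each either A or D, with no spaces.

Answer: AAAAAAAD

Derivation:
Simulating step by step:
  req#1 t=0s: ALLOW
  req#2 t=0s: ALLOW
  req#3 t=1s: ALLOW
  req#4 t=2s: ALLOW
  req#5 t=2s: ALLOW
  req#6 t=2s: ALLOW
  req#7 t=2s: ALLOW
  req#8 t=2s: DENY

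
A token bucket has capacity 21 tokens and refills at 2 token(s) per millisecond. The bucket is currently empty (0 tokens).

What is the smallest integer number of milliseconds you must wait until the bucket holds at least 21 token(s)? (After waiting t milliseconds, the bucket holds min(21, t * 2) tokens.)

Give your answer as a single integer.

Need t * 2 >= 21, so t >= 21/2.
Smallest integer t = ceil(21/2) = 11.

Answer: 11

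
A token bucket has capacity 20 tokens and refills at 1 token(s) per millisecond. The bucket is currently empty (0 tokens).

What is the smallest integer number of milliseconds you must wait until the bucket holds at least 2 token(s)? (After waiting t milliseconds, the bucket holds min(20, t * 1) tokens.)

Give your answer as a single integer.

Answer: 2

Derivation:
Need t * 1 >= 2, so t >= 2/1.
Smallest integer t = ceil(2/1) = 2.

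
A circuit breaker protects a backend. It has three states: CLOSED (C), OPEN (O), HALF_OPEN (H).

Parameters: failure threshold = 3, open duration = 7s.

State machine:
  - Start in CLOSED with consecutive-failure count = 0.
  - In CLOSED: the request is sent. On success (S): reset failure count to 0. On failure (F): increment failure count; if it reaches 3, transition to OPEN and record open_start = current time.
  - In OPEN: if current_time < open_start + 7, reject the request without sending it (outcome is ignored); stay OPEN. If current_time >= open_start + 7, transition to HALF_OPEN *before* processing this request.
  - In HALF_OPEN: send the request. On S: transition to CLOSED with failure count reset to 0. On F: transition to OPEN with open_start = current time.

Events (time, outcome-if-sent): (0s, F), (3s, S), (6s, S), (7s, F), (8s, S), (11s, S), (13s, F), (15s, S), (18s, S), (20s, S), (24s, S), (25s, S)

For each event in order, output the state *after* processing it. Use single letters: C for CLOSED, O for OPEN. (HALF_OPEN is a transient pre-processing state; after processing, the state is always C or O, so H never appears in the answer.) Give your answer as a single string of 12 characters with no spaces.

State after each event:
  event#1 t=0s outcome=F: state=CLOSED
  event#2 t=3s outcome=S: state=CLOSED
  event#3 t=6s outcome=S: state=CLOSED
  event#4 t=7s outcome=F: state=CLOSED
  event#5 t=8s outcome=S: state=CLOSED
  event#6 t=11s outcome=S: state=CLOSED
  event#7 t=13s outcome=F: state=CLOSED
  event#8 t=15s outcome=S: state=CLOSED
  event#9 t=18s outcome=S: state=CLOSED
  event#10 t=20s outcome=S: state=CLOSED
  event#11 t=24s outcome=S: state=CLOSED
  event#12 t=25s outcome=S: state=CLOSED

Answer: CCCCCCCCCCCC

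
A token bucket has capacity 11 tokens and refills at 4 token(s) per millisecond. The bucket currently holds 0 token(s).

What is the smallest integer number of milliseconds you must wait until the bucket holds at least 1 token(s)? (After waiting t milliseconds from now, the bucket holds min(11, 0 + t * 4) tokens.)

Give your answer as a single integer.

Need 0 + t * 4 >= 1, so t >= 1/4.
Smallest integer t = ceil(1/4) = 1.

Answer: 1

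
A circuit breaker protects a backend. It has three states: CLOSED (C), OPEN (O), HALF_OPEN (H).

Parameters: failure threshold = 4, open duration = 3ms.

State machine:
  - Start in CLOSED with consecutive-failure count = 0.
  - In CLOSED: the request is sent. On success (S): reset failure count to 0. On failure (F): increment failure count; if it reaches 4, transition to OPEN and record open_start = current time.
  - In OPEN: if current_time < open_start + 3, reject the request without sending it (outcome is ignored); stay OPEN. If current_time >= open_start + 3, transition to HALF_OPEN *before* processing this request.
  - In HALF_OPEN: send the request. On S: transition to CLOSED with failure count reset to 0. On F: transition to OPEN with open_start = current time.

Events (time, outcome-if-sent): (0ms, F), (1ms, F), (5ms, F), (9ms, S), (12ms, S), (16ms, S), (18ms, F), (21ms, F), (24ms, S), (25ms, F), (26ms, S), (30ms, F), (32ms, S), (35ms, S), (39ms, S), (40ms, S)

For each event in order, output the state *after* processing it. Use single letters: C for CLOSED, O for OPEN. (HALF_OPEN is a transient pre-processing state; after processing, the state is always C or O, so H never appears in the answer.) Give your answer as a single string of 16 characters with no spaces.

State after each event:
  event#1 t=0ms outcome=F: state=CLOSED
  event#2 t=1ms outcome=F: state=CLOSED
  event#3 t=5ms outcome=F: state=CLOSED
  event#4 t=9ms outcome=S: state=CLOSED
  event#5 t=12ms outcome=S: state=CLOSED
  event#6 t=16ms outcome=S: state=CLOSED
  event#7 t=18ms outcome=F: state=CLOSED
  event#8 t=21ms outcome=F: state=CLOSED
  event#9 t=24ms outcome=S: state=CLOSED
  event#10 t=25ms outcome=F: state=CLOSED
  event#11 t=26ms outcome=S: state=CLOSED
  event#12 t=30ms outcome=F: state=CLOSED
  event#13 t=32ms outcome=S: state=CLOSED
  event#14 t=35ms outcome=S: state=CLOSED
  event#15 t=39ms outcome=S: state=CLOSED
  event#16 t=40ms outcome=S: state=CLOSED

Answer: CCCCCCCCCCCCCCCC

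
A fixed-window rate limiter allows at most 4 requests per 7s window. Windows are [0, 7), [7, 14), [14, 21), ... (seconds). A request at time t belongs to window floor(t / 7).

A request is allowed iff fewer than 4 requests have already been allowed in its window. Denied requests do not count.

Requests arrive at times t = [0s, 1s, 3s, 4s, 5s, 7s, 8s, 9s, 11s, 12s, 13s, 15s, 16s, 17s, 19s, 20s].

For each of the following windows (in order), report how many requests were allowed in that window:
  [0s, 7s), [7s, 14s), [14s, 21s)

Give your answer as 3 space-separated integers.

Processing requests:
  req#1 t=0s (window 0): ALLOW
  req#2 t=1s (window 0): ALLOW
  req#3 t=3s (window 0): ALLOW
  req#4 t=4s (window 0): ALLOW
  req#5 t=5s (window 0): DENY
  req#6 t=7s (window 1): ALLOW
  req#7 t=8s (window 1): ALLOW
  req#8 t=9s (window 1): ALLOW
  req#9 t=11s (window 1): ALLOW
  req#10 t=12s (window 1): DENY
  req#11 t=13s (window 1): DENY
  req#12 t=15s (window 2): ALLOW
  req#13 t=16s (window 2): ALLOW
  req#14 t=17s (window 2): ALLOW
  req#15 t=19s (window 2): ALLOW
  req#16 t=20s (window 2): DENY

Allowed counts by window: 4 4 4

Answer: 4 4 4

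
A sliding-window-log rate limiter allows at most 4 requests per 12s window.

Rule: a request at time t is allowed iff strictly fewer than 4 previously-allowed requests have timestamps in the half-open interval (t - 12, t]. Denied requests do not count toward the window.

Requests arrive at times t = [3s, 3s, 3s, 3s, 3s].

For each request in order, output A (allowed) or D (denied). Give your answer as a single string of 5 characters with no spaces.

Tracking allowed requests in the window:
  req#1 t=3s: ALLOW
  req#2 t=3s: ALLOW
  req#3 t=3s: ALLOW
  req#4 t=3s: ALLOW
  req#5 t=3s: DENY

Answer: AAAAD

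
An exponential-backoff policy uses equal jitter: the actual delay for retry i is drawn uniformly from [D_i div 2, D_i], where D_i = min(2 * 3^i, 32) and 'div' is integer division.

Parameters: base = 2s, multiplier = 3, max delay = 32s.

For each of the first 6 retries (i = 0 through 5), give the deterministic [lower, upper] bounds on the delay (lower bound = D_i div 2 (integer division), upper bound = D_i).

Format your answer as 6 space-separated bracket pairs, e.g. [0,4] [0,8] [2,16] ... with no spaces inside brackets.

Computing bounds per retry:
  i=0: D_i=min(2*3^0,32)=2, bounds=[1,2]
  i=1: D_i=min(2*3^1,32)=6, bounds=[3,6]
  i=2: D_i=min(2*3^2,32)=18, bounds=[9,18]
  i=3: D_i=min(2*3^3,32)=32, bounds=[16,32]
  i=4: D_i=min(2*3^4,32)=32, bounds=[16,32]
  i=5: D_i=min(2*3^5,32)=32, bounds=[16,32]

Answer: [1,2] [3,6] [9,18] [16,32] [16,32] [16,32]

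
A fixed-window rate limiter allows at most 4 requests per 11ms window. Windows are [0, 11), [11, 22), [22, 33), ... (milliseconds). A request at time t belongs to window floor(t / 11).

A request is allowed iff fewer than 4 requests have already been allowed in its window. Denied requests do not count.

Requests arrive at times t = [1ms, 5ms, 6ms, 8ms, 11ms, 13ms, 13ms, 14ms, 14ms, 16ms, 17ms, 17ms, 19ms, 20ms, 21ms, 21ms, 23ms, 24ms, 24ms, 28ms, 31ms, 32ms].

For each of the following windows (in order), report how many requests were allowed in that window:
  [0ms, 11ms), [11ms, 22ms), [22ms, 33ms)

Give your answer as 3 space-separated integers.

Processing requests:
  req#1 t=1ms (window 0): ALLOW
  req#2 t=5ms (window 0): ALLOW
  req#3 t=6ms (window 0): ALLOW
  req#4 t=8ms (window 0): ALLOW
  req#5 t=11ms (window 1): ALLOW
  req#6 t=13ms (window 1): ALLOW
  req#7 t=13ms (window 1): ALLOW
  req#8 t=14ms (window 1): ALLOW
  req#9 t=14ms (window 1): DENY
  req#10 t=16ms (window 1): DENY
  req#11 t=17ms (window 1): DENY
  req#12 t=17ms (window 1): DENY
  req#13 t=19ms (window 1): DENY
  req#14 t=20ms (window 1): DENY
  req#15 t=21ms (window 1): DENY
  req#16 t=21ms (window 1): DENY
  req#17 t=23ms (window 2): ALLOW
  req#18 t=24ms (window 2): ALLOW
  req#19 t=24ms (window 2): ALLOW
  req#20 t=28ms (window 2): ALLOW
  req#21 t=31ms (window 2): DENY
  req#22 t=32ms (window 2): DENY

Allowed counts by window: 4 4 4

Answer: 4 4 4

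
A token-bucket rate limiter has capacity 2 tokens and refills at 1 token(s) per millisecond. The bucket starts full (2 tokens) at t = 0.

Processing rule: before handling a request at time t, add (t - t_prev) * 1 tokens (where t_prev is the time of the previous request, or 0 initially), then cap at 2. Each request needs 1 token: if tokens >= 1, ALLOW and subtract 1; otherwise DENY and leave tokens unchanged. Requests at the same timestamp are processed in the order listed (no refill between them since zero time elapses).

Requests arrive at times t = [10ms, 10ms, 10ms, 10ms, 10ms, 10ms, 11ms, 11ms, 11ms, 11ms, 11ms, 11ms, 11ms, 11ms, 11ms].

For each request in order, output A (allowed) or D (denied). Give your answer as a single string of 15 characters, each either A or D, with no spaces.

Answer: AADDDDADDDDDDDD

Derivation:
Simulating step by step:
  req#1 t=10ms: ALLOW
  req#2 t=10ms: ALLOW
  req#3 t=10ms: DENY
  req#4 t=10ms: DENY
  req#5 t=10ms: DENY
  req#6 t=10ms: DENY
  req#7 t=11ms: ALLOW
  req#8 t=11ms: DENY
  req#9 t=11ms: DENY
  req#10 t=11ms: DENY
  req#11 t=11ms: DENY
  req#12 t=11ms: DENY
  req#13 t=11ms: DENY
  req#14 t=11ms: DENY
  req#15 t=11ms: DENY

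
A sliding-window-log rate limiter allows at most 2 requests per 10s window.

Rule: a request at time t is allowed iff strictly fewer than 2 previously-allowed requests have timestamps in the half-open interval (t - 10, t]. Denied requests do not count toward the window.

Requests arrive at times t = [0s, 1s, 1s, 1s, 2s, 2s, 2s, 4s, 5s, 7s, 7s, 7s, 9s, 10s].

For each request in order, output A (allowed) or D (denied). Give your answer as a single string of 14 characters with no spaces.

Tracking allowed requests in the window:
  req#1 t=0s: ALLOW
  req#2 t=1s: ALLOW
  req#3 t=1s: DENY
  req#4 t=1s: DENY
  req#5 t=2s: DENY
  req#6 t=2s: DENY
  req#7 t=2s: DENY
  req#8 t=4s: DENY
  req#9 t=5s: DENY
  req#10 t=7s: DENY
  req#11 t=7s: DENY
  req#12 t=7s: DENY
  req#13 t=9s: DENY
  req#14 t=10s: ALLOW

Answer: AADDDDDDDDDDDA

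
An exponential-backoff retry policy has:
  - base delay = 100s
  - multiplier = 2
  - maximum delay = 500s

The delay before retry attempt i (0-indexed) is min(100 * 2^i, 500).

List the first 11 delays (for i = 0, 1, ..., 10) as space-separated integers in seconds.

Answer: 100 200 400 500 500 500 500 500 500 500 500

Derivation:
Computing each delay:
  i=0: min(100*2^0, 500) = 100
  i=1: min(100*2^1, 500) = 200
  i=2: min(100*2^2, 500) = 400
  i=3: min(100*2^3, 500) = 500
  i=4: min(100*2^4, 500) = 500
  i=5: min(100*2^5, 500) = 500
  i=6: min(100*2^6, 500) = 500
  i=7: min(100*2^7, 500) = 500
  i=8: min(100*2^8, 500) = 500
  i=9: min(100*2^9, 500) = 500
  i=10: min(100*2^10, 500) = 500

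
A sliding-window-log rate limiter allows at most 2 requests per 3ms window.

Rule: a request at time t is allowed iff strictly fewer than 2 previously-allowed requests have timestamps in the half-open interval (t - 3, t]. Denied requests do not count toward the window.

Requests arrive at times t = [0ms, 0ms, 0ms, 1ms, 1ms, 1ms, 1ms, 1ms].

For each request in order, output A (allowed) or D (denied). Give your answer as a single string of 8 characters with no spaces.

Answer: AADDDDDD

Derivation:
Tracking allowed requests in the window:
  req#1 t=0ms: ALLOW
  req#2 t=0ms: ALLOW
  req#3 t=0ms: DENY
  req#4 t=1ms: DENY
  req#5 t=1ms: DENY
  req#6 t=1ms: DENY
  req#7 t=1ms: DENY
  req#8 t=1ms: DENY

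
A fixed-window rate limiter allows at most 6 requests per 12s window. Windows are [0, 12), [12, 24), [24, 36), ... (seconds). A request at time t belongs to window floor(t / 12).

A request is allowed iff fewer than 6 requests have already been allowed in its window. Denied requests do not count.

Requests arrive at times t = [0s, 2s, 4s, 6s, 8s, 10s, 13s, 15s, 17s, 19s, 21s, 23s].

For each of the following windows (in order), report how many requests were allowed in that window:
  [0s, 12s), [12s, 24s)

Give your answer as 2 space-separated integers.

Answer: 6 6

Derivation:
Processing requests:
  req#1 t=0s (window 0): ALLOW
  req#2 t=2s (window 0): ALLOW
  req#3 t=4s (window 0): ALLOW
  req#4 t=6s (window 0): ALLOW
  req#5 t=8s (window 0): ALLOW
  req#6 t=10s (window 0): ALLOW
  req#7 t=13s (window 1): ALLOW
  req#8 t=15s (window 1): ALLOW
  req#9 t=17s (window 1): ALLOW
  req#10 t=19s (window 1): ALLOW
  req#11 t=21s (window 1): ALLOW
  req#12 t=23s (window 1): ALLOW

Allowed counts by window: 6 6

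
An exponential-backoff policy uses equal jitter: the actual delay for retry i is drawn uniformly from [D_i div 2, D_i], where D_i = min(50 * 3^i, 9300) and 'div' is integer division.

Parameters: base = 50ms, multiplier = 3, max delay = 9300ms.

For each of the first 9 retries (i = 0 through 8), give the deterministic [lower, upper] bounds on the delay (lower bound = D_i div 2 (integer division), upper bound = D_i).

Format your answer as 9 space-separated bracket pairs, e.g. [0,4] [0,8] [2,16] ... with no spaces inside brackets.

Answer: [25,50] [75,150] [225,450] [675,1350] [2025,4050] [4650,9300] [4650,9300] [4650,9300] [4650,9300]

Derivation:
Computing bounds per retry:
  i=0: D_i=min(50*3^0,9300)=50, bounds=[25,50]
  i=1: D_i=min(50*3^1,9300)=150, bounds=[75,150]
  i=2: D_i=min(50*3^2,9300)=450, bounds=[225,450]
  i=3: D_i=min(50*3^3,9300)=1350, bounds=[675,1350]
  i=4: D_i=min(50*3^4,9300)=4050, bounds=[2025,4050]
  i=5: D_i=min(50*3^5,9300)=9300, bounds=[4650,9300]
  i=6: D_i=min(50*3^6,9300)=9300, bounds=[4650,9300]
  i=7: D_i=min(50*3^7,9300)=9300, bounds=[4650,9300]
  i=8: D_i=min(50*3^8,9300)=9300, bounds=[4650,9300]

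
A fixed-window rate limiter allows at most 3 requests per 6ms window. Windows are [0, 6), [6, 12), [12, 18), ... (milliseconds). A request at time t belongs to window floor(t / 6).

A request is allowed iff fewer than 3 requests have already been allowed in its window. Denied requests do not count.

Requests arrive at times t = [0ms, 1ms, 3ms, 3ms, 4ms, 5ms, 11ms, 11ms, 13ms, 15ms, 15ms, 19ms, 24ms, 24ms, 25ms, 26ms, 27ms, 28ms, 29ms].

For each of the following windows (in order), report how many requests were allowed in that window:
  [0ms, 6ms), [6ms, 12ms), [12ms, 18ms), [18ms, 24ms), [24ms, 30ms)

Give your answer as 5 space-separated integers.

Processing requests:
  req#1 t=0ms (window 0): ALLOW
  req#2 t=1ms (window 0): ALLOW
  req#3 t=3ms (window 0): ALLOW
  req#4 t=3ms (window 0): DENY
  req#5 t=4ms (window 0): DENY
  req#6 t=5ms (window 0): DENY
  req#7 t=11ms (window 1): ALLOW
  req#8 t=11ms (window 1): ALLOW
  req#9 t=13ms (window 2): ALLOW
  req#10 t=15ms (window 2): ALLOW
  req#11 t=15ms (window 2): ALLOW
  req#12 t=19ms (window 3): ALLOW
  req#13 t=24ms (window 4): ALLOW
  req#14 t=24ms (window 4): ALLOW
  req#15 t=25ms (window 4): ALLOW
  req#16 t=26ms (window 4): DENY
  req#17 t=27ms (window 4): DENY
  req#18 t=28ms (window 4): DENY
  req#19 t=29ms (window 4): DENY

Allowed counts by window: 3 2 3 1 3

Answer: 3 2 3 1 3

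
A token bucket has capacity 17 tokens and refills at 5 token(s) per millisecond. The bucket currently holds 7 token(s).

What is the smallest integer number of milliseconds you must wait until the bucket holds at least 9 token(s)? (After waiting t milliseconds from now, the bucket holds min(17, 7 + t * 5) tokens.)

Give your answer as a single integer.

Answer: 1

Derivation:
Need 7 + t * 5 >= 9, so t >= 2/5.
Smallest integer t = ceil(2/5) = 1.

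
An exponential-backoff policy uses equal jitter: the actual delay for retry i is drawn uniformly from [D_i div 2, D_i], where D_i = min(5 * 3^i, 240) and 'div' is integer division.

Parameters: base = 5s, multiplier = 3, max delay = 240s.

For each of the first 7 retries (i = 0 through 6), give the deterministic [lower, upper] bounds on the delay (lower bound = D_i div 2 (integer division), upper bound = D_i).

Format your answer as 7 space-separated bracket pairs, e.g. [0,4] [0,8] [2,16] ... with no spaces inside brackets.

Computing bounds per retry:
  i=0: D_i=min(5*3^0,240)=5, bounds=[2,5]
  i=1: D_i=min(5*3^1,240)=15, bounds=[7,15]
  i=2: D_i=min(5*3^2,240)=45, bounds=[22,45]
  i=3: D_i=min(5*3^3,240)=135, bounds=[67,135]
  i=4: D_i=min(5*3^4,240)=240, bounds=[120,240]
  i=5: D_i=min(5*3^5,240)=240, bounds=[120,240]
  i=6: D_i=min(5*3^6,240)=240, bounds=[120,240]

Answer: [2,5] [7,15] [22,45] [67,135] [120,240] [120,240] [120,240]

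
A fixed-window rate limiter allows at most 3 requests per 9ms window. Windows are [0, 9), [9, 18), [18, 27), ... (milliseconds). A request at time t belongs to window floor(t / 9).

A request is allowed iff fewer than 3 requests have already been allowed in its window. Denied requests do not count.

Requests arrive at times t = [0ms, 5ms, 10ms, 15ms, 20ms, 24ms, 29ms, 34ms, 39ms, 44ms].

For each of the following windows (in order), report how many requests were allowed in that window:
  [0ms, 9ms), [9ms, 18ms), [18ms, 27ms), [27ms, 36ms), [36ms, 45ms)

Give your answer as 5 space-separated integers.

Processing requests:
  req#1 t=0ms (window 0): ALLOW
  req#2 t=5ms (window 0): ALLOW
  req#3 t=10ms (window 1): ALLOW
  req#4 t=15ms (window 1): ALLOW
  req#5 t=20ms (window 2): ALLOW
  req#6 t=24ms (window 2): ALLOW
  req#7 t=29ms (window 3): ALLOW
  req#8 t=34ms (window 3): ALLOW
  req#9 t=39ms (window 4): ALLOW
  req#10 t=44ms (window 4): ALLOW

Allowed counts by window: 2 2 2 2 2

Answer: 2 2 2 2 2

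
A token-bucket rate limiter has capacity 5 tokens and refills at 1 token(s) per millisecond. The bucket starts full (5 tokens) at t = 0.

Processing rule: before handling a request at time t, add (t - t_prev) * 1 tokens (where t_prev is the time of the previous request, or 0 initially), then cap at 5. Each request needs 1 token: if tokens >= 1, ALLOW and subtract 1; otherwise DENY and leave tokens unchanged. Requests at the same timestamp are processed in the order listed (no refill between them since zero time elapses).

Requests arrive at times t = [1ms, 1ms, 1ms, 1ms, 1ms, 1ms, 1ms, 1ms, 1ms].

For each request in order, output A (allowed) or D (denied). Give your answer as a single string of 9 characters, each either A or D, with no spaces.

Answer: AAAAADDDD

Derivation:
Simulating step by step:
  req#1 t=1ms: ALLOW
  req#2 t=1ms: ALLOW
  req#3 t=1ms: ALLOW
  req#4 t=1ms: ALLOW
  req#5 t=1ms: ALLOW
  req#6 t=1ms: DENY
  req#7 t=1ms: DENY
  req#8 t=1ms: DENY
  req#9 t=1ms: DENY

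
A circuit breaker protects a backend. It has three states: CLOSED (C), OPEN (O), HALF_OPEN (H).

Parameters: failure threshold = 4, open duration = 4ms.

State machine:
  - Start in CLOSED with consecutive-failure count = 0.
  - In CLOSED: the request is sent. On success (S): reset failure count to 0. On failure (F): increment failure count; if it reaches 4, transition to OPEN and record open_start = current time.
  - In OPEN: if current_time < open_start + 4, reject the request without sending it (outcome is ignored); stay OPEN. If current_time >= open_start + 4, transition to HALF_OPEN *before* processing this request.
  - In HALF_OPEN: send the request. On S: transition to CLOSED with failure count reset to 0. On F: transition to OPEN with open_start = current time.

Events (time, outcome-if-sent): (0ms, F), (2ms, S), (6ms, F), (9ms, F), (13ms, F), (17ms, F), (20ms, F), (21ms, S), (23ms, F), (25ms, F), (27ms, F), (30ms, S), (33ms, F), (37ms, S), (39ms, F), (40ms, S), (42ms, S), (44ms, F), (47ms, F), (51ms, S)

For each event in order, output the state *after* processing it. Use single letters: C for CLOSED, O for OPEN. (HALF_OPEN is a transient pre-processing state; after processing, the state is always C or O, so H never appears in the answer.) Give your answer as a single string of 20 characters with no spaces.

Answer: CCCCCOOCCCCCCCCCCCCC

Derivation:
State after each event:
  event#1 t=0ms outcome=F: state=CLOSED
  event#2 t=2ms outcome=S: state=CLOSED
  event#3 t=6ms outcome=F: state=CLOSED
  event#4 t=9ms outcome=F: state=CLOSED
  event#5 t=13ms outcome=F: state=CLOSED
  event#6 t=17ms outcome=F: state=OPEN
  event#7 t=20ms outcome=F: state=OPEN
  event#8 t=21ms outcome=S: state=CLOSED
  event#9 t=23ms outcome=F: state=CLOSED
  event#10 t=25ms outcome=F: state=CLOSED
  event#11 t=27ms outcome=F: state=CLOSED
  event#12 t=30ms outcome=S: state=CLOSED
  event#13 t=33ms outcome=F: state=CLOSED
  event#14 t=37ms outcome=S: state=CLOSED
  event#15 t=39ms outcome=F: state=CLOSED
  event#16 t=40ms outcome=S: state=CLOSED
  event#17 t=42ms outcome=S: state=CLOSED
  event#18 t=44ms outcome=F: state=CLOSED
  event#19 t=47ms outcome=F: state=CLOSED
  event#20 t=51ms outcome=S: state=CLOSED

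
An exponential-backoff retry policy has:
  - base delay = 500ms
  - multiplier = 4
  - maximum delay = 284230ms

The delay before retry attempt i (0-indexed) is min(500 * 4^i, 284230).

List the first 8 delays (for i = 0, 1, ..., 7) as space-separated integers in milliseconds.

Computing each delay:
  i=0: min(500*4^0, 284230) = 500
  i=1: min(500*4^1, 284230) = 2000
  i=2: min(500*4^2, 284230) = 8000
  i=3: min(500*4^3, 284230) = 32000
  i=4: min(500*4^4, 284230) = 128000
  i=5: min(500*4^5, 284230) = 284230
  i=6: min(500*4^6, 284230) = 284230
  i=7: min(500*4^7, 284230) = 284230

Answer: 500 2000 8000 32000 128000 284230 284230 284230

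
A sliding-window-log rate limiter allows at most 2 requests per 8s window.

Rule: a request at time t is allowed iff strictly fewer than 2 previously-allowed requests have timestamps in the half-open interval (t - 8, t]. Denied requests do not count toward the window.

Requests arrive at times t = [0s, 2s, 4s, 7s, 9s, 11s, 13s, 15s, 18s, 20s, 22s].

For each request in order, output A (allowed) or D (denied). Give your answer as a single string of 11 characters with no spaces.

Answer: AADDAADDAAD

Derivation:
Tracking allowed requests in the window:
  req#1 t=0s: ALLOW
  req#2 t=2s: ALLOW
  req#3 t=4s: DENY
  req#4 t=7s: DENY
  req#5 t=9s: ALLOW
  req#6 t=11s: ALLOW
  req#7 t=13s: DENY
  req#8 t=15s: DENY
  req#9 t=18s: ALLOW
  req#10 t=20s: ALLOW
  req#11 t=22s: DENY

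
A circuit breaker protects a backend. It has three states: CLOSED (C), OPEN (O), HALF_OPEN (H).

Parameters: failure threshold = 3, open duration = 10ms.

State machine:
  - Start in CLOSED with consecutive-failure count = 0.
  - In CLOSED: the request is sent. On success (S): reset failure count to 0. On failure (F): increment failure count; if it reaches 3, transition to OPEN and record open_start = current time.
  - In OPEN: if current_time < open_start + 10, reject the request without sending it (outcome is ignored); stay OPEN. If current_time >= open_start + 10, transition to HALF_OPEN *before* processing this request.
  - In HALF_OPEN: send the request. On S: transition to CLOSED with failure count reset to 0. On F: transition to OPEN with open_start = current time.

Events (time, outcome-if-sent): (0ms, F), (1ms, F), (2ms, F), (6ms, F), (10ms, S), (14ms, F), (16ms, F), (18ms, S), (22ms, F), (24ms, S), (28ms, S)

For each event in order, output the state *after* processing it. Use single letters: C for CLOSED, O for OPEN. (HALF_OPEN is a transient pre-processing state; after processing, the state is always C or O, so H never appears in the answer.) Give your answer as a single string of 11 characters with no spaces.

Answer: CCOOOOOOOCC

Derivation:
State after each event:
  event#1 t=0ms outcome=F: state=CLOSED
  event#2 t=1ms outcome=F: state=CLOSED
  event#3 t=2ms outcome=F: state=OPEN
  event#4 t=6ms outcome=F: state=OPEN
  event#5 t=10ms outcome=S: state=OPEN
  event#6 t=14ms outcome=F: state=OPEN
  event#7 t=16ms outcome=F: state=OPEN
  event#8 t=18ms outcome=S: state=OPEN
  event#9 t=22ms outcome=F: state=OPEN
  event#10 t=24ms outcome=S: state=CLOSED
  event#11 t=28ms outcome=S: state=CLOSED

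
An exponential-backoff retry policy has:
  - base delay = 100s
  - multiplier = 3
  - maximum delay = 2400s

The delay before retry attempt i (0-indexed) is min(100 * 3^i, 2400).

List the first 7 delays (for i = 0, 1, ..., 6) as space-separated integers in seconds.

Answer: 100 300 900 2400 2400 2400 2400

Derivation:
Computing each delay:
  i=0: min(100*3^0, 2400) = 100
  i=1: min(100*3^1, 2400) = 300
  i=2: min(100*3^2, 2400) = 900
  i=3: min(100*3^3, 2400) = 2400
  i=4: min(100*3^4, 2400) = 2400
  i=5: min(100*3^5, 2400) = 2400
  i=6: min(100*3^6, 2400) = 2400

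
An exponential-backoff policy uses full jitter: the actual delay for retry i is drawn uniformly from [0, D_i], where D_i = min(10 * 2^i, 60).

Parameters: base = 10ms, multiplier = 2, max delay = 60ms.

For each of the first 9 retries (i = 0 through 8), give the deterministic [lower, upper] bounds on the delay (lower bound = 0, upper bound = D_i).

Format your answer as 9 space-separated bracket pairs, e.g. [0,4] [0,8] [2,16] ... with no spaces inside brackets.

Answer: [0,10] [0,20] [0,40] [0,60] [0,60] [0,60] [0,60] [0,60] [0,60]

Derivation:
Computing bounds per retry:
  i=0: D_i=min(10*2^0,60)=10, bounds=[0,10]
  i=1: D_i=min(10*2^1,60)=20, bounds=[0,20]
  i=2: D_i=min(10*2^2,60)=40, bounds=[0,40]
  i=3: D_i=min(10*2^3,60)=60, bounds=[0,60]
  i=4: D_i=min(10*2^4,60)=60, bounds=[0,60]
  i=5: D_i=min(10*2^5,60)=60, bounds=[0,60]
  i=6: D_i=min(10*2^6,60)=60, bounds=[0,60]
  i=7: D_i=min(10*2^7,60)=60, bounds=[0,60]
  i=8: D_i=min(10*2^8,60)=60, bounds=[0,60]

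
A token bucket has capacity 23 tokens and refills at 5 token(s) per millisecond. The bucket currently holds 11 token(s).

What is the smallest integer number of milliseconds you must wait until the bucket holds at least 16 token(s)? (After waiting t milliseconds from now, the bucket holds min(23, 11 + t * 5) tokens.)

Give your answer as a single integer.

Answer: 1

Derivation:
Need 11 + t * 5 >= 16, so t >= 5/5.
Smallest integer t = ceil(5/5) = 1.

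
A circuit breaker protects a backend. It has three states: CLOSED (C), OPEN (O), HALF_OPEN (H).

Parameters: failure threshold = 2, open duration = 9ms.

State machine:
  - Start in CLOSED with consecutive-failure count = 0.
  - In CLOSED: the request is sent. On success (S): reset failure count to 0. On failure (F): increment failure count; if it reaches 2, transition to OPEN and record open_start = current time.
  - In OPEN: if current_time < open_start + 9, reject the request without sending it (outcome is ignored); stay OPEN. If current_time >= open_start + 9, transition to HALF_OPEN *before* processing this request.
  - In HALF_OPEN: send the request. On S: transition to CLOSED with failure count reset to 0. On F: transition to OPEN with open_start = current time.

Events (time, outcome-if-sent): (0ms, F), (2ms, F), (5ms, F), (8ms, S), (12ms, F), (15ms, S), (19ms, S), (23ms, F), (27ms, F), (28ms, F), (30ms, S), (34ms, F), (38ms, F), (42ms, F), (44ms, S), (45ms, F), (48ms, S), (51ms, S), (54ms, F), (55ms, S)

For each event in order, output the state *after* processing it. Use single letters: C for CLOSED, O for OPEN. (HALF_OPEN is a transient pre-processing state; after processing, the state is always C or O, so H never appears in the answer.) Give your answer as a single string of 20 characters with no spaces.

State after each event:
  event#1 t=0ms outcome=F: state=CLOSED
  event#2 t=2ms outcome=F: state=OPEN
  event#3 t=5ms outcome=F: state=OPEN
  event#4 t=8ms outcome=S: state=OPEN
  event#5 t=12ms outcome=F: state=OPEN
  event#6 t=15ms outcome=S: state=OPEN
  event#7 t=19ms outcome=S: state=OPEN
  event#8 t=23ms outcome=F: state=OPEN
  event#9 t=27ms outcome=F: state=OPEN
  event#10 t=28ms outcome=F: state=OPEN
  event#11 t=30ms outcome=S: state=OPEN
  event#12 t=34ms outcome=F: state=OPEN
  event#13 t=38ms outcome=F: state=OPEN
  event#14 t=42ms outcome=F: state=OPEN
  event#15 t=44ms outcome=S: state=CLOSED
  event#16 t=45ms outcome=F: state=CLOSED
  event#17 t=48ms outcome=S: state=CLOSED
  event#18 t=51ms outcome=S: state=CLOSED
  event#19 t=54ms outcome=F: state=CLOSED
  event#20 t=55ms outcome=S: state=CLOSED

Answer: COOOOOOOOOOOOOCCCCCC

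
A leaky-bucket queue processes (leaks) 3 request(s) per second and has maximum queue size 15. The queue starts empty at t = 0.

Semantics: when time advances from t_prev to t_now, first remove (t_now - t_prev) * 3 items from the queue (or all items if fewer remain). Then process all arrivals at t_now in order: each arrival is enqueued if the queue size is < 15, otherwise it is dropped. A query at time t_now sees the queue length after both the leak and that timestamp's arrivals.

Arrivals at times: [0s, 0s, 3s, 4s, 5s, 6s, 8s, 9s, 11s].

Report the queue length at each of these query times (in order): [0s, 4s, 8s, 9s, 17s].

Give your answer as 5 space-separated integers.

Answer: 2 1 1 1 0

Derivation:
Queue lengths at query times:
  query t=0s: backlog = 2
  query t=4s: backlog = 1
  query t=8s: backlog = 1
  query t=9s: backlog = 1
  query t=17s: backlog = 0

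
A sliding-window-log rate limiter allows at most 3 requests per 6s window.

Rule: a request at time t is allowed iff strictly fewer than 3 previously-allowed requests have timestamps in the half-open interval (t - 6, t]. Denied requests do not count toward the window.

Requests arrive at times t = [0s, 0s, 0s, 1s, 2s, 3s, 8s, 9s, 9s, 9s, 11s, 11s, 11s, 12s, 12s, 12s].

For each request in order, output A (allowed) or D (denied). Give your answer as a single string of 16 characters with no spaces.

Answer: AAADDDAAADDDDDDD

Derivation:
Tracking allowed requests in the window:
  req#1 t=0s: ALLOW
  req#2 t=0s: ALLOW
  req#3 t=0s: ALLOW
  req#4 t=1s: DENY
  req#5 t=2s: DENY
  req#6 t=3s: DENY
  req#7 t=8s: ALLOW
  req#8 t=9s: ALLOW
  req#9 t=9s: ALLOW
  req#10 t=9s: DENY
  req#11 t=11s: DENY
  req#12 t=11s: DENY
  req#13 t=11s: DENY
  req#14 t=12s: DENY
  req#15 t=12s: DENY
  req#16 t=12s: DENY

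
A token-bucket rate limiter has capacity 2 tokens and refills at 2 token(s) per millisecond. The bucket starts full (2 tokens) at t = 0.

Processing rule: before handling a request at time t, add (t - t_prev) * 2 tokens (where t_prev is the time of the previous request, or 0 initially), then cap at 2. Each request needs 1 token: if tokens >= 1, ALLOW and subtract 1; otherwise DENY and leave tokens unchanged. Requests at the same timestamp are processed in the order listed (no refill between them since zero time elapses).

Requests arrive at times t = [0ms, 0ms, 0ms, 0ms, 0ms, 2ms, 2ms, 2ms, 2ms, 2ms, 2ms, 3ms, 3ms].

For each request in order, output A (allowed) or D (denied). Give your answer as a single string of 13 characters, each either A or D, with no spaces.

Simulating step by step:
  req#1 t=0ms: ALLOW
  req#2 t=0ms: ALLOW
  req#3 t=0ms: DENY
  req#4 t=0ms: DENY
  req#5 t=0ms: DENY
  req#6 t=2ms: ALLOW
  req#7 t=2ms: ALLOW
  req#8 t=2ms: DENY
  req#9 t=2ms: DENY
  req#10 t=2ms: DENY
  req#11 t=2ms: DENY
  req#12 t=3ms: ALLOW
  req#13 t=3ms: ALLOW

Answer: AADDDAADDDDAA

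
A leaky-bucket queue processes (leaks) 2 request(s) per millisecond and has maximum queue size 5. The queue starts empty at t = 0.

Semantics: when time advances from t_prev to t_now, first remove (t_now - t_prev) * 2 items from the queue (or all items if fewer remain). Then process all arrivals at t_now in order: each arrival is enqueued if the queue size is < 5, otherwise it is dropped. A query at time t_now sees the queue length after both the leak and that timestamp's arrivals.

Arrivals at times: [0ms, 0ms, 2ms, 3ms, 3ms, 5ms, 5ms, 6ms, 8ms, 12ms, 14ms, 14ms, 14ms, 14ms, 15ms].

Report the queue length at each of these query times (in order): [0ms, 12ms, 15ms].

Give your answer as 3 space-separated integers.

Answer: 2 1 3

Derivation:
Queue lengths at query times:
  query t=0ms: backlog = 2
  query t=12ms: backlog = 1
  query t=15ms: backlog = 3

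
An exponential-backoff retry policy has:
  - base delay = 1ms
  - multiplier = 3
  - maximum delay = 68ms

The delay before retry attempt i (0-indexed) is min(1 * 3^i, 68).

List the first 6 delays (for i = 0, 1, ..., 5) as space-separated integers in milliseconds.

Answer: 1 3 9 27 68 68

Derivation:
Computing each delay:
  i=0: min(1*3^0, 68) = 1
  i=1: min(1*3^1, 68) = 3
  i=2: min(1*3^2, 68) = 9
  i=3: min(1*3^3, 68) = 27
  i=4: min(1*3^4, 68) = 68
  i=5: min(1*3^5, 68) = 68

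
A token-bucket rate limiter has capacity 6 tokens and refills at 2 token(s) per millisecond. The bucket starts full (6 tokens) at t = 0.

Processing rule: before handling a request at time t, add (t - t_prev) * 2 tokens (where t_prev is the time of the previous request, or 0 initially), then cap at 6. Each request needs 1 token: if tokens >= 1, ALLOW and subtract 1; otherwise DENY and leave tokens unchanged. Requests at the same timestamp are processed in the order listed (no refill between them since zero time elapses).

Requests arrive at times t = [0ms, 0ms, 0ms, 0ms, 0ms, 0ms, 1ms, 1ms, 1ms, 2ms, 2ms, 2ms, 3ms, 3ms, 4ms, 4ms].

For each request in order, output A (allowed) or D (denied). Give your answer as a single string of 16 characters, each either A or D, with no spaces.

Answer: AAAAAAAADAADAAAA

Derivation:
Simulating step by step:
  req#1 t=0ms: ALLOW
  req#2 t=0ms: ALLOW
  req#3 t=0ms: ALLOW
  req#4 t=0ms: ALLOW
  req#5 t=0ms: ALLOW
  req#6 t=0ms: ALLOW
  req#7 t=1ms: ALLOW
  req#8 t=1ms: ALLOW
  req#9 t=1ms: DENY
  req#10 t=2ms: ALLOW
  req#11 t=2ms: ALLOW
  req#12 t=2ms: DENY
  req#13 t=3ms: ALLOW
  req#14 t=3ms: ALLOW
  req#15 t=4ms: ALLOW
  req#16 t=4ms: ALLOW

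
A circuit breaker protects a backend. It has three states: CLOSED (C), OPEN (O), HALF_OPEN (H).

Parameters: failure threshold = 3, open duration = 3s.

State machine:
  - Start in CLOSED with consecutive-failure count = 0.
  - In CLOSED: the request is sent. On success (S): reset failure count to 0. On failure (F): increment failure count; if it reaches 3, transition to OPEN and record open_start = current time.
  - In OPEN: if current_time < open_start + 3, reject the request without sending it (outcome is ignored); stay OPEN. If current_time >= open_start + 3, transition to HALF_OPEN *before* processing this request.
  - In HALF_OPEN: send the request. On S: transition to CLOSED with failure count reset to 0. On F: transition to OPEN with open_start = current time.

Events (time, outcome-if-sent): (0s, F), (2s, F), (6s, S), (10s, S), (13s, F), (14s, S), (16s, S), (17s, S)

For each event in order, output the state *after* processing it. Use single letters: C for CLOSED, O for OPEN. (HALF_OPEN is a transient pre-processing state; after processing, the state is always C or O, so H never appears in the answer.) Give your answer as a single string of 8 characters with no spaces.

Answer: CCCCCCCC

Derivation:
State after each event:
  event#1 t=0s outcome=F: state=CLOSED
  event#2 t=2s outcome=F: state=CLOSED
  event#3 t=6s outcome=S: state=CLOSED
  event#4 t=10s outcome=S: state=CLOSED
  event#5 t=13s outcome=F: state=CLOSED
  event#6 t=14s outcome=S: state=CLOSED
  event#7 t=16s outcome=S: state=CLOSED
  event#8 t=17s outcome=S: state=CLOSED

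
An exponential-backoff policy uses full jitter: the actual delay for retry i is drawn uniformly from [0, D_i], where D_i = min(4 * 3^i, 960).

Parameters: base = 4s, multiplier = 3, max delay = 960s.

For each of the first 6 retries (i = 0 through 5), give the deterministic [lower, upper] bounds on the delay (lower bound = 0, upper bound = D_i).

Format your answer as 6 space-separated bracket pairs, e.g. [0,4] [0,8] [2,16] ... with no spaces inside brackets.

Answer: [0,4] [0,12] [0,36] [0,108] [0,324] [0,960]

Derivation:
Computing bounds per retry:
  i=0: D_i=min(4*3^0,960)=4, bounds=[0,4]
  i=1: D_i=min(4*3^1,960)=12, bounds=[0,12]
  i=2: D_i=min(4*3^2,960)=36, bounds=[0,36]
  i=3: D_i=min(4*3^3,960)=108, bounds=[0,108]
  i=4: D_i=min(4*3^4,960)=324, bounds=[0,324]
  i=5: D_i=min(4*3^5,960)=960, bounds=[0,960]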